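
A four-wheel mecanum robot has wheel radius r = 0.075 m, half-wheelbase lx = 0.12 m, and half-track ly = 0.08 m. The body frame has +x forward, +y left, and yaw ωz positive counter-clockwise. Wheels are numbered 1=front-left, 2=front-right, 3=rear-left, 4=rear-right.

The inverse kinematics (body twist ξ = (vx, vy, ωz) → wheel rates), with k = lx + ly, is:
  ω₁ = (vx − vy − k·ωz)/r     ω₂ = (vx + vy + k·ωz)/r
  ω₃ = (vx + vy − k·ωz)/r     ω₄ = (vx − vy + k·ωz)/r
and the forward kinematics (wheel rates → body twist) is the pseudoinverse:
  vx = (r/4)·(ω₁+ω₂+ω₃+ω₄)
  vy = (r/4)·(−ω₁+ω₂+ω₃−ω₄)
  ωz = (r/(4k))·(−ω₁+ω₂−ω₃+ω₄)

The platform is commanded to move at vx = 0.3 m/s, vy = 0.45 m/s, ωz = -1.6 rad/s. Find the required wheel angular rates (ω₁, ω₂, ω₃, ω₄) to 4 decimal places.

(2.2667, 5.7333, 14.2667, -6.2667)

k = lx + ly = 0.12 + 0.08 = 0.2000;  k·ωz = 0.2000·-1.6 = -0.3200
ω₁ (FL) = (vx − vy − k·ωz)/r = 0.1700/0.075 = 2.2667
ω₂ (FR) = (vx + vy + k·ωz)/r = 0.4300/0.075 = 5.7333
ω₃ (RL) = (vx + vy − k·ωz)/r = 1.0700/0.075 = 14.2667
ω₄ (RR) = (vx − vy + k·ωz)/r = -0.4700/0.075 = -6.2667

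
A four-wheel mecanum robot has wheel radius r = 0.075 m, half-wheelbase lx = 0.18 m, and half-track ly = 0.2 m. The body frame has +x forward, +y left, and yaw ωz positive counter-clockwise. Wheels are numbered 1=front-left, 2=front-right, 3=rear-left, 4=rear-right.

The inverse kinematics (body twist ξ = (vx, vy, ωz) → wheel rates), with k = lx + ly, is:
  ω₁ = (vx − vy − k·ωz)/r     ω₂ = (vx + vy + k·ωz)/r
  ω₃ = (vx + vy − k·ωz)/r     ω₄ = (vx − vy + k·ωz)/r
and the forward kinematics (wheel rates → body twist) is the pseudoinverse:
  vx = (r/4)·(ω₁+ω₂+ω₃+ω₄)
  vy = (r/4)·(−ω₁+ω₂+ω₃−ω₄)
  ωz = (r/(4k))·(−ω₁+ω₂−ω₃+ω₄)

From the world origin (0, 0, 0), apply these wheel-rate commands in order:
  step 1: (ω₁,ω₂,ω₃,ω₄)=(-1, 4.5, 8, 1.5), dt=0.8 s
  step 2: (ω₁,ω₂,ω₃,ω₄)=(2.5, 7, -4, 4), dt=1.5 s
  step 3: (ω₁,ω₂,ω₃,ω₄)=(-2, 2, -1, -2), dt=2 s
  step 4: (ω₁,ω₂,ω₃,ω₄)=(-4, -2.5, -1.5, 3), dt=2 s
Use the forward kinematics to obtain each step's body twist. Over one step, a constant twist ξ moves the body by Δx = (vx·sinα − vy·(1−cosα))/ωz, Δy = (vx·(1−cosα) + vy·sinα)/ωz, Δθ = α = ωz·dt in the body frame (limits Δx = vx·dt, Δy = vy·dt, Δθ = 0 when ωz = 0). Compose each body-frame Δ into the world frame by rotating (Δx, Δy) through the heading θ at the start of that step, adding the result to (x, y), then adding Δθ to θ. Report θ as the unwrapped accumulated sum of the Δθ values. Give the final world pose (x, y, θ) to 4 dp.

step 1: ξ=(vx,vy,ωz)=(0.2437, 0.2250, -0.0493), dt=0.8 → body Δ=(0.1985, 0.1761, -0.0395) → world pose (0.1985, 0.1761, -0.0395)
step 2: ξ=(vx,vy,ωz)=(0.1781, -0.0656, 0.6168), dt=1.5 → body Δ=(0.2730, 0.0300, 0.9252) → world pose (0.4725, 0.1954, 0.8857)
step 3: ξ=(vx,vy,ωz)=(-0.0562, 0.0938, 0.1480), dt=2.0 → body Δ=(-0.1384, 0.1682, 0.2961) → world pose (0.2547, 0.1946, 1.1817)
step 4: ξ=(vx,vy,ωz)=(-0.0938, -0.0562, 0.2961), dt=2.0 → body Δ=(-0.1444, -0.1599, 0.5921) → world pose (0.3479, 0.0004, 1.7738)

(0.3479, 0.0004, 1.7738)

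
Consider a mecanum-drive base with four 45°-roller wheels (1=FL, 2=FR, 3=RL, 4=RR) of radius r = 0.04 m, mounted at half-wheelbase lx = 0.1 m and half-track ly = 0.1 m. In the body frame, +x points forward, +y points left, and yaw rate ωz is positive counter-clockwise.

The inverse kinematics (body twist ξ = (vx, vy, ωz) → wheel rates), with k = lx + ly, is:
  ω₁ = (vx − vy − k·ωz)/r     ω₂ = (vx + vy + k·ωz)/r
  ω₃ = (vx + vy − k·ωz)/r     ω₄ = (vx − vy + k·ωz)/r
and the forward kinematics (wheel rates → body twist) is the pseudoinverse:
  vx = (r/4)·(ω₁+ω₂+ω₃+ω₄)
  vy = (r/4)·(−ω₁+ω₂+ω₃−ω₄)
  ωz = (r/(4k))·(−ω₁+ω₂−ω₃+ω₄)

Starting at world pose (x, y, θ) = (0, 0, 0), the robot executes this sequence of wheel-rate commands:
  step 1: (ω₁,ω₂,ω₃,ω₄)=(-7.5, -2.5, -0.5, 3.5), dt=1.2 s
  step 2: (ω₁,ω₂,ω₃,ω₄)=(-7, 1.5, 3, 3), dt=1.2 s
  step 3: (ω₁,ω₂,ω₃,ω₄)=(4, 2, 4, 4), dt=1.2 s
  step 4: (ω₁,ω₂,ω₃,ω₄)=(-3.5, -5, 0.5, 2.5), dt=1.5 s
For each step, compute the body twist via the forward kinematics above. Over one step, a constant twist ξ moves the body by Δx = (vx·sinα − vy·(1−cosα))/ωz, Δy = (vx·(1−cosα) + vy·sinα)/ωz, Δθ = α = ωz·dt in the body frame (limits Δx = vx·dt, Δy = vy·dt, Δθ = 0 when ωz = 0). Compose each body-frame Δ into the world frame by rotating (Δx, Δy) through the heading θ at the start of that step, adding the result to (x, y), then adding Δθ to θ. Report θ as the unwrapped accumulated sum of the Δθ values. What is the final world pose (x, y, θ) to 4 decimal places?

(-0.0442, 0.0938, 0.9675)

step 1: ξ=(vx,vy,ωz)=(-0.0700, 0.0100, 0.4500), dt=1.2 → body Δ=(-0.0831, -0.0107, 0.5400) → world pose (-0.0831, -0.0107, 0.5400)
step 2: ξ=(vx,vy,ωz)=(0.0050, 0.0850, 0.4250), dt=1.2 → body Δ=(-0.0197, 0.0991, 0.5100) → world pose (-0.1510, 0.0642, 1.0500)
step 3: ξ=(vx,vy,ωz)=(0.1400, -0.0200, -0.1000), dt=1.2 → body Δ=(0.1662, -0.0340, -0.1200) → world pose (-0.0388, 0.1914, 0.9300)
step 4: ξ=(vx,vy,ωz)=(-0.0550, -0.0350, 0.0250), dt=1.5 → body Δ=(-0.0815, -0.0540, 0.0375) → world pose (-0.0442, 0.0938, 0.9675)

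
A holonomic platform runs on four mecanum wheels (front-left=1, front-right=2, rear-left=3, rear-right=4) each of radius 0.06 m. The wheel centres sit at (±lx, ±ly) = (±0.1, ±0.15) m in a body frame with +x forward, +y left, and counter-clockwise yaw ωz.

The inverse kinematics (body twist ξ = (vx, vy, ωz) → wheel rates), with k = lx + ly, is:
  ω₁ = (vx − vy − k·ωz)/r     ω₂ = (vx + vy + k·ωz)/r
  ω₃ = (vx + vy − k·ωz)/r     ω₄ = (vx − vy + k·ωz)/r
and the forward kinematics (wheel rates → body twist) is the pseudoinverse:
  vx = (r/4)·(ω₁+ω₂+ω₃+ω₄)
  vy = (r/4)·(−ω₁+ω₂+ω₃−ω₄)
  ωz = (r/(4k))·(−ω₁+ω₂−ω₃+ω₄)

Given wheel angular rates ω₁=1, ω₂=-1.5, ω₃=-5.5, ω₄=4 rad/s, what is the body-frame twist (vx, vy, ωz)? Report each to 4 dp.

(-0.0300, -0.1800, 0.4200)

k = lx + ly = 0.1 + 0.15 = 0.2500
ω₁+ω₂+ω₃+ω₄ = -2.0000  →  vx = (0.06/4)·-2.0000 = -0.0300
−ω₁+ω₂+ω₃−ω₄ = -12.0000  →  vy = (0.06/4)·-12.0000 = -0.1800
−ω₁+ω₂−ω₃+ω₄ = 7.0000  →  ωz = (0.06/1.0000)·7.0000 = 0.4200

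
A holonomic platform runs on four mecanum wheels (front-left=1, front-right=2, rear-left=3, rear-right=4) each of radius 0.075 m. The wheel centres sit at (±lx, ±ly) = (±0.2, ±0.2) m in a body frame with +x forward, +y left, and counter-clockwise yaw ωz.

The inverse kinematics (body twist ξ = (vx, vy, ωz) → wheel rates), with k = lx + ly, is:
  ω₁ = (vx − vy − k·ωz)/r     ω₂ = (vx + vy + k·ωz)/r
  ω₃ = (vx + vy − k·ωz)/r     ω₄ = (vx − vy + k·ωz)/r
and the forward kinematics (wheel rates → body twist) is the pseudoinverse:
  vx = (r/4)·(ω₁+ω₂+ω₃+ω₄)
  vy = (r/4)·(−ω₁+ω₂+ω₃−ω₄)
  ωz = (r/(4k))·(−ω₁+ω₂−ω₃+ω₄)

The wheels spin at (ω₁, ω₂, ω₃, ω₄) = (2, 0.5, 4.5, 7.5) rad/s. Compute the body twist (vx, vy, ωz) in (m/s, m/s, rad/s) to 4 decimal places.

(0.2719, -0.0844, 0.0703)

k = lx + ly = 0.2 + 0.2 = 0.4000
ω₁+ω₂+ω₃+ω₄ = 14.5000  →  vx = (0.075/4)·14.5000 = 0.2719
−ω₁+ω₂+ω₃−ω₄ = -4.5000  →  vy = (0.075/4)·-4.5000 = -0.0844
−ω₁+ω₂−ω₃+ω₄ = 1.5000  →  ωz = (0.075/1.6000)·1.5000 = 0.0703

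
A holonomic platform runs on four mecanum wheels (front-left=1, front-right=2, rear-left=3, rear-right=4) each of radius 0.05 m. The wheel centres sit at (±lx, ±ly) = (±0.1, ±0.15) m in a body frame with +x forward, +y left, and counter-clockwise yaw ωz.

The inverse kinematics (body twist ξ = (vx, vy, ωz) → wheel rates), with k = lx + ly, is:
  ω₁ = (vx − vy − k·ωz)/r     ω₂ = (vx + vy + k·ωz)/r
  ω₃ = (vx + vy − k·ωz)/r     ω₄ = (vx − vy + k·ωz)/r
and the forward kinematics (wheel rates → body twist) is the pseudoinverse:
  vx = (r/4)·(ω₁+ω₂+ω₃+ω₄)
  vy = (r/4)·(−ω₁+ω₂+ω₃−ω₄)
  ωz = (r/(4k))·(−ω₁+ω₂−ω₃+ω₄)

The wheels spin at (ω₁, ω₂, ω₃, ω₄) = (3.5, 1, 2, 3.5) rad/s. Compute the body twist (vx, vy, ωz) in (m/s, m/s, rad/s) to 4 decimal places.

(0.1250, -0.0500, -0.0500)

k = lx + ly = 0.1 + 0.15 = 0.2500
ω₁+ω₂+ω₃+ω₄ = 10.0000  →  vx = (0.05/4)·10.0000 = 0.1250
−ω₁+ω₂+ω₃−ω₄ = -4.0000  →  vy = (0.05/4)·-4.0000 = -0.0500
−ω₁+ω₂−ω₃+ω₄ = -1.0000  →  ωz = (0.05/1.0000)·-1.0000 = -0.0500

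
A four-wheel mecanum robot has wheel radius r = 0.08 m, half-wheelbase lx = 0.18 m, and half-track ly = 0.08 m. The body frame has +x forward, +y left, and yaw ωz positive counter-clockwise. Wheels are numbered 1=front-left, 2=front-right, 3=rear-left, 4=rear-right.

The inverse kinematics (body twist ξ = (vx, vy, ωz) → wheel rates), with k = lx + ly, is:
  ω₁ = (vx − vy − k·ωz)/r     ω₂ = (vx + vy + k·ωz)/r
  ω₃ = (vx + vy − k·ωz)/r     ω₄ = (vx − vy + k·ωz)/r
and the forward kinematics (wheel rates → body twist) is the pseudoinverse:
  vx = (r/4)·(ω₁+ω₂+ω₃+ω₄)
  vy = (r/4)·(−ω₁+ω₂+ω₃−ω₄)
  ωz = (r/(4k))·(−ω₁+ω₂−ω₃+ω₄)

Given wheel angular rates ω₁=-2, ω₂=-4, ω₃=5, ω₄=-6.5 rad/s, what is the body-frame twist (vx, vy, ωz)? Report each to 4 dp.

k = lx + ly = 0.18 + 0.08 = 0.2600
ω₁+ω₂+ω₃+ω₄ = -7.5000  →  vx = (0.08/4)·-7.5000 = -0.1500
−ω₁+ω₂+ω₃−ω₄ = 9.5000  →  vy = (0.08/4)·9.5000 = 0.1900
−ω₁+ω₂−ω₃+ω₄ = -13.5000  →  ωz = (0.08/1.0400)·-13.5000 = -1.0385

(-0.1500, 0.1900, -1.0385)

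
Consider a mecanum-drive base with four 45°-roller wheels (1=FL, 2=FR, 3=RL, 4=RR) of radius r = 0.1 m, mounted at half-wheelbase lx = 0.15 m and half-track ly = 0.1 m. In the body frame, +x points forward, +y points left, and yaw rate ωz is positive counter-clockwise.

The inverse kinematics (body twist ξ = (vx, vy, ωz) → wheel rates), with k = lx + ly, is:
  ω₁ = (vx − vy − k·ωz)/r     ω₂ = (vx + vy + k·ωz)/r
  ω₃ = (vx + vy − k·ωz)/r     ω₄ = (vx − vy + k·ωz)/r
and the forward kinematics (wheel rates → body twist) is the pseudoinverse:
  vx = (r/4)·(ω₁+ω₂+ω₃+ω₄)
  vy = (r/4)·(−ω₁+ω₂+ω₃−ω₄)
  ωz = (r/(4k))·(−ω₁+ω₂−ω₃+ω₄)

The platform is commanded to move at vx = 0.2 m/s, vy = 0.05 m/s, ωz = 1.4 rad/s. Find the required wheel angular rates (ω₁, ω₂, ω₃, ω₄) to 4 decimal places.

(-2.0000, 6.0000, -1.0000, 5.0000)

k = lx + ly = 0.15 + 0.1 = 0.2500;  k·ωz = 0.2500·1.4 = 0.3500
ω₁ (FL) = (vx − vy − k·ωz)/r = -0.2000/0.1 = -2.0000
ω₂ (FR) = (vx + vy + k·ωz)/r = 0.6000/0.1 = 6.0000
ω₃ (RL) = (vx + vy − k·ωz)/r = -0.1000/0.1 = -1.0000
ω₄ (RR) = (vx − vy + k·ωz)/r = 0.5000/0.1 = 5.0000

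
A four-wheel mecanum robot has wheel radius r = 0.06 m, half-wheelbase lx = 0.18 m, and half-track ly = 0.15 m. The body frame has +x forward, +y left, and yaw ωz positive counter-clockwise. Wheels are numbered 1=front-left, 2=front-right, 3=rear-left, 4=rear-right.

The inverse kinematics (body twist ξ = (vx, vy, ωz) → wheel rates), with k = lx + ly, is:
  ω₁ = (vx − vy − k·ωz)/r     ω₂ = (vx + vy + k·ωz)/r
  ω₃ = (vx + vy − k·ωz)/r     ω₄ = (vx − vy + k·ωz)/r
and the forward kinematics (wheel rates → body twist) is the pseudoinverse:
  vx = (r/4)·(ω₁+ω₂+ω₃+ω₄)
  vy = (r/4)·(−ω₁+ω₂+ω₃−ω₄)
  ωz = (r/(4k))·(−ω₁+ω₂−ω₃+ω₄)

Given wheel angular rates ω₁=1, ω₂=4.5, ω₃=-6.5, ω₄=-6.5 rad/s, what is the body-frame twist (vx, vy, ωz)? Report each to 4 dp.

k = lx + ly = 0.18 + 0.15 = 0.3300
ω₁+ω₂+ω₃+ω₄ = -7.5000  →  vx = (0.06/4)·-7.5000 = -0.1125
−ω₁+ω₂+ω₃−ω₄ = 3.5000  →  vy = (0.06/4)·3.5000 = 0.0525
−ω₁+ω₂−ω₃+ω₄ = 3.5000  →  ωz = (0.06/1.3200)·3.5000 = 0.1591

(-0.1125, 0.0525, 0.1591)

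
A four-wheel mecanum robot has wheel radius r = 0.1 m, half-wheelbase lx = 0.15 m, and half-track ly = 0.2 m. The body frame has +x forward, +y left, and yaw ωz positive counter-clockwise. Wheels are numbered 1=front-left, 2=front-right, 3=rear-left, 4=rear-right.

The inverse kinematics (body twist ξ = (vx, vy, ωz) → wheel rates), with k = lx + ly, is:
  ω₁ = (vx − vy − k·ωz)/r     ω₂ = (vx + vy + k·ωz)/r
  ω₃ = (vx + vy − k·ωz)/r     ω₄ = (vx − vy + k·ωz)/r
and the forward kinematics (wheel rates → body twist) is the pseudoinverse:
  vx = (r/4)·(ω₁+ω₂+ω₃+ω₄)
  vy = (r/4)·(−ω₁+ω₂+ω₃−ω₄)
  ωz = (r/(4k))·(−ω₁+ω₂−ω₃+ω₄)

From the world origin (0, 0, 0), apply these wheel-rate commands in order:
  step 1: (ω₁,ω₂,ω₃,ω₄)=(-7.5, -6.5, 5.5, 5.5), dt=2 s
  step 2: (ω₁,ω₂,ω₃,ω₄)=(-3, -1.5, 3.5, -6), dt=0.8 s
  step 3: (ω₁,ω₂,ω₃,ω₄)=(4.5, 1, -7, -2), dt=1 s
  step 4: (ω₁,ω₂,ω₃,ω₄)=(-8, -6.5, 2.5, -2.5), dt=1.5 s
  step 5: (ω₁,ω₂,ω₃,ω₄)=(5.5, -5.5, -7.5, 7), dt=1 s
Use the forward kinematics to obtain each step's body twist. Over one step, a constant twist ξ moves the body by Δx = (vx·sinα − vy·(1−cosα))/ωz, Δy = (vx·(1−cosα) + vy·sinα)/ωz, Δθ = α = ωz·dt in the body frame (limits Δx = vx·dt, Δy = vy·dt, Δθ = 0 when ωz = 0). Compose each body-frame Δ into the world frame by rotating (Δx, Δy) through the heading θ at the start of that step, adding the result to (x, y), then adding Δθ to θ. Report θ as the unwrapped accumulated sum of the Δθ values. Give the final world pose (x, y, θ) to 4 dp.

(-1.1096, -0.0479, -0.3321)

step 1: ξ=(vx,vy,ωz)=(-0.0750, 0.0250, 0.0714), dt=2.0 → body Δ=(-0.1531, 0.0391, 0.1429) → world pose (-0.1531, 0.0391, 0.1429)
step 2: ξ=(vx,vy,ωz)=(-0.1750, 0.2750, -0.5714), dt=0.8 → body Δ=(-0.0858, 0.2439, -0.4571) → world pose (-0.2727, 0.2683, -0.3143)
step 3: ξ=(vx,vy,ωz)=(-0.0875, -0.2125, 0.1071), dt=1.0 → body Δ=(-0.0760, -0.2168, 0.1071) → world pose (-0.4119, 0.0856, -0.2071)
step 4: ξ=(vx,vy,ωz)=(-0.3625, 0.1625, -0.2500), dt=1.5 → body Δ=(-0.4859, 0.3388, -0.3750) → world pose (-0.8178, 0.5172, -0.5821)
step 5: ξ=(vx,vy,ωz)=(-0.0125, -0.6375, 0.2500), dt=1.0 → body Δ=(0.0669, -0.6324, 0.2500) → world pose (-1.1096, -0.0479, -0.3321)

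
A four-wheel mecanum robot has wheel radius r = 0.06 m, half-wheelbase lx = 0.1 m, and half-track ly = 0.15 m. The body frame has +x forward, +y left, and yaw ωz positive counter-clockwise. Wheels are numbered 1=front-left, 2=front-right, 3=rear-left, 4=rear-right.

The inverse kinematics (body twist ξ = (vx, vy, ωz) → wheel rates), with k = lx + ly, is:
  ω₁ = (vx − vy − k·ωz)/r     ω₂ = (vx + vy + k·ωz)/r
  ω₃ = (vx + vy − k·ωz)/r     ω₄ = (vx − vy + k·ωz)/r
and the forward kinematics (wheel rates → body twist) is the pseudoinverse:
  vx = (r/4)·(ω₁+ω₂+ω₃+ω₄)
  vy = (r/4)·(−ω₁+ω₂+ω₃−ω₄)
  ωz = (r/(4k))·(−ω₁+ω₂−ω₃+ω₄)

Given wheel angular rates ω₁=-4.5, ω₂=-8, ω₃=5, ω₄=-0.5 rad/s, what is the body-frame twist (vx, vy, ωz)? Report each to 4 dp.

k = lx + ly = 0.1 + 0.15 = 0.2500
ω₁+ω₂+ω₃+ω₄ = -8.0000  →  vx = (0.06/4)·-8.0000 = -0.1200
−ω₁+ω₂+ω₃−ω₄ = 2.0000  →  vy = (0.06/4)·2.0000 = 0.0300
−ω₁+ω₂−ω₃+ω₄ = -9.0000  →  ωz = (0.06/1.0000)·-9.0000 = -0.5400

(-0.1200, 0.0300, -0.5400)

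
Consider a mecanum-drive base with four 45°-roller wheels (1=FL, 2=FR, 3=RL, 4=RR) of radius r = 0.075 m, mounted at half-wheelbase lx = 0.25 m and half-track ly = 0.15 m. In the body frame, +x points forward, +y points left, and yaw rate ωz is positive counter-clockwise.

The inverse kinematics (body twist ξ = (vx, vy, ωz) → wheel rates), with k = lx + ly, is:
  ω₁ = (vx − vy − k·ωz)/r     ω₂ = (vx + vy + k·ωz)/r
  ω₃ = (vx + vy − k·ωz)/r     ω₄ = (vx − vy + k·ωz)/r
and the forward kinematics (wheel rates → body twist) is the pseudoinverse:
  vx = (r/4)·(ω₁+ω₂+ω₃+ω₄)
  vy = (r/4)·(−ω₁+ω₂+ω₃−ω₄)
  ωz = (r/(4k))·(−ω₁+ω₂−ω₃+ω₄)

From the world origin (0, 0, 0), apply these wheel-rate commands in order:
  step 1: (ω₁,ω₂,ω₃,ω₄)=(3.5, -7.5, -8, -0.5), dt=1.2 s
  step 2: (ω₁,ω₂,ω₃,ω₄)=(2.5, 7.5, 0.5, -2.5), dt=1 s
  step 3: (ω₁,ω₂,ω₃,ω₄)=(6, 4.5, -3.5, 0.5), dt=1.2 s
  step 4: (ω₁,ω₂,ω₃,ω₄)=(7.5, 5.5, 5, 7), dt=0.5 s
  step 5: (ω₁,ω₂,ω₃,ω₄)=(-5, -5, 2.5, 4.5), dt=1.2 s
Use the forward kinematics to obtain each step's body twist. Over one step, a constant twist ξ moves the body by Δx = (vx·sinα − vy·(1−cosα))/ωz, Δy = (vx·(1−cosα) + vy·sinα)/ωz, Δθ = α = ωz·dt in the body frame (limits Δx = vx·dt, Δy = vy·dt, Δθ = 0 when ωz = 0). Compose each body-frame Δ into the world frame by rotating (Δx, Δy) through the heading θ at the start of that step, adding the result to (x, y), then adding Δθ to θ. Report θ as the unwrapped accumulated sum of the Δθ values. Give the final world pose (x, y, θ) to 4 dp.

(0.1875, -0.4690, 0.1500)

step 1: ξ=(vx,vy,ωz)=(-0.2344, -0.3469, -0.1641), dt=1.2 → body Δ=(-0.3203, -0.3860, -0.1969) → world pose (-0.3203, -0.3860, -0.1969)
step 2: ξ=(vx,vy,ωz)=(0.1500, 0.1500, 0.0937), dt=1.0 → body Δ=(0.1428, 0.1568, 0.0937) → world pose (-0.1496, -0.2601, -0.1031)
step 3: ξ=(vx,vy,ωz)=(0.1406, -0.1031, 0.1172), dt=1.2 → body Δ=(0.1769, -0.1115, 0.1406) → world pose (0.0149, -0.3892, 0.0375)
step 4: ξ=(vx,vy,ωz)=(0.4688, -0.0750, 0.0000), dt=0.5 → body Δ=(0.2344, -0.0375, 0.0000) → world pose (0.2505, -0.4179, 0.0375)
step 5: ξ=(vx,vy,ωz)=(-0.0563, -0.0375, 0.0937), dt=1.2 → body Δ=(-0.0648, -0.0487, 0.1125) → world pose (0.1875, -0.4690, 0.1500)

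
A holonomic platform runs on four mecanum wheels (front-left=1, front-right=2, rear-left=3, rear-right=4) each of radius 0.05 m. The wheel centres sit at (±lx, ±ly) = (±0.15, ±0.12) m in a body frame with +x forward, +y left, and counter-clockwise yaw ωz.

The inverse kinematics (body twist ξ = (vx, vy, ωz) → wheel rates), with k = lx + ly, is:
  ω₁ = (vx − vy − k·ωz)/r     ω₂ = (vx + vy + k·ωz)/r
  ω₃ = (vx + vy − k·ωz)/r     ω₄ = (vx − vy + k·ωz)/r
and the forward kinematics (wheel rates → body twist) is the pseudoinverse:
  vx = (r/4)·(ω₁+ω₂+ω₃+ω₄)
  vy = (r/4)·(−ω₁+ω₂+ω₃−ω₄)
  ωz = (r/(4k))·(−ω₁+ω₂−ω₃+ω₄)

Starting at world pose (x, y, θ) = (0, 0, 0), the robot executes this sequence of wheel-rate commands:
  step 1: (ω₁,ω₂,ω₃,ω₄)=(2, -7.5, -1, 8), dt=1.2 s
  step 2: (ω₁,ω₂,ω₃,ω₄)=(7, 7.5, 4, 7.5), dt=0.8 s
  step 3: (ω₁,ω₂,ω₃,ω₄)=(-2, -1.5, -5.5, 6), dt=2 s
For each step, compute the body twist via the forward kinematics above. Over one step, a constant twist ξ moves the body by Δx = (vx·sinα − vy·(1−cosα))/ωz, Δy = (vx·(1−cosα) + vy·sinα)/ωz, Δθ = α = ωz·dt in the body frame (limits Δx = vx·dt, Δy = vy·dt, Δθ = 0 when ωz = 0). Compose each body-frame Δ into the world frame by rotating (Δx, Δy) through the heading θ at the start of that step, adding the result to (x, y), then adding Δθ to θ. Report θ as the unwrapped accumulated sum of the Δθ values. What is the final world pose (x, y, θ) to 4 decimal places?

step 1: ξ=(vx,vy,ωz)=(0.0188, -0.2313, -0.0231), dt=1.2 → body Δ=(0.0186, -0.2778, -0.0278) → world pose (0.0186, -0.2778, -0.0278)
step 2: ξ=(vx,vy,ωz)=(0.3250, -0.0375, 0.1852), dt=0.8 → body Δ=(0.2613, -0.0107, 0.1481) → world pose (0.2795, -0.2957, 0.1204)
step 3: ξ=(vx,vy,ωz)=(-0.0375, -0.1375, 0.5556), dt=2.0 → body Δ=(0.0772, -0.2594, 1.1111) → world pose (0.3873, -0.5439, 1.2315)

(0.3873, -0.5439, 1.2315)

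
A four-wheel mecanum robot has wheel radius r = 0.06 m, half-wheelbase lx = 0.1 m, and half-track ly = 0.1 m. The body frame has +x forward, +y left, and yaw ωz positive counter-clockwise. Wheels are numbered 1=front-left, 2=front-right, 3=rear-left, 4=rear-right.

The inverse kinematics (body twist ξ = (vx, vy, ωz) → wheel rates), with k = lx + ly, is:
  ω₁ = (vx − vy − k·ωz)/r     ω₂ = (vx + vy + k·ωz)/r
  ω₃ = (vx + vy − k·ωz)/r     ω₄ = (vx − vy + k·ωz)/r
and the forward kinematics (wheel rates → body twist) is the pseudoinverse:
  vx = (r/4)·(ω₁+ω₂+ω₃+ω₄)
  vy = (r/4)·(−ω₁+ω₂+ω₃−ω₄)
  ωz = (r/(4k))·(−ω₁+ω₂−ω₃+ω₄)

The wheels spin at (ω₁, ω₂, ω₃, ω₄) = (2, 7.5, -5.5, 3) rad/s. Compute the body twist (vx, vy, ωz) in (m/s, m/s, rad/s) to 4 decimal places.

k = lx + ly = 0.1 + 0.1 = 0.2000
ω₁+ω₂+ω₃+ω₄ = 7.0000  →  vx = (0.06/4)·7.0000 = 0.1050
−ω₁+ω₂+ω₃−ω₄ = -3.0000  →  vy = (0.06/4)·-3.0000 = -0.0450
−ω₁+ω₂−ω₃+ω₄ = 14.0000  →  ωz = (0.06/0.8000)·14.0000 = 1.0500

(0.1050, -0.0450, 1.0500)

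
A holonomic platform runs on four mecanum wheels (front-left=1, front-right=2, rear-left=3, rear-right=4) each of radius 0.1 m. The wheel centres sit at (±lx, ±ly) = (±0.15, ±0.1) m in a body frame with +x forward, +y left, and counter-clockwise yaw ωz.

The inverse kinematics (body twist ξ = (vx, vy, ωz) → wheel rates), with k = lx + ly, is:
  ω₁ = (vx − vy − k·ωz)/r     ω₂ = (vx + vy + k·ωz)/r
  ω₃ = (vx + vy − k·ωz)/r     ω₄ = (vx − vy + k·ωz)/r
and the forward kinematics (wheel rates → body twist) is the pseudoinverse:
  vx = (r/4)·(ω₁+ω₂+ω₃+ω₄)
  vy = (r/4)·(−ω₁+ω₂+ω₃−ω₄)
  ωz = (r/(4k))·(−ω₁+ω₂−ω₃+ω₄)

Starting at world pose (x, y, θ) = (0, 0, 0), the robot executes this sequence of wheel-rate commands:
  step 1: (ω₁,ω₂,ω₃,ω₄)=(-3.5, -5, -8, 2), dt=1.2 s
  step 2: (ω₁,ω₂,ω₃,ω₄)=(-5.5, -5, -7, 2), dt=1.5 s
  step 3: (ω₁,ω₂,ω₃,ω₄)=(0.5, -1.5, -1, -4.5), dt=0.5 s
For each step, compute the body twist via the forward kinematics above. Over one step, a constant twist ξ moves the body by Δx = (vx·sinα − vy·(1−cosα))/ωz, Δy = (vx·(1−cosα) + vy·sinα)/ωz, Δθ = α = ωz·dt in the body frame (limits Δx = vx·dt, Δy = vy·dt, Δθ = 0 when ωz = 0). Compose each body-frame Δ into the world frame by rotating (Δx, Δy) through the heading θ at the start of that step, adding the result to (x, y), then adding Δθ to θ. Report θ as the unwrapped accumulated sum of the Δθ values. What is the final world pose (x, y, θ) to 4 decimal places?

step 1: ξ=(vx,vy,ωz)=(-0.3625, -0.2875, 0.8500), dt=1.2 → body Δ=(-0.2022, -0.4915, 1.0200) → world pose (-0.2022, -0.4915, 1.0200)
step 2: ξ=(vx,vy,ωz)=(-0.3875, -0.2125, 0.9500), dt=1.5 → body Δ=(-0.2124, -0.5699, 1.4250) → world pose (0.1723, -0.9707, 2.4450)
step 3: ξ=(vx,vy,ωz)=(-0.1625, 0.0375, -0.5500), dt=0.5 → body Δ=(-0.0777, 0.0296, -0.2750) → world pose (0.2129, -1.0433, 2.1700)

(0.2129, -1.0433, 2.1700)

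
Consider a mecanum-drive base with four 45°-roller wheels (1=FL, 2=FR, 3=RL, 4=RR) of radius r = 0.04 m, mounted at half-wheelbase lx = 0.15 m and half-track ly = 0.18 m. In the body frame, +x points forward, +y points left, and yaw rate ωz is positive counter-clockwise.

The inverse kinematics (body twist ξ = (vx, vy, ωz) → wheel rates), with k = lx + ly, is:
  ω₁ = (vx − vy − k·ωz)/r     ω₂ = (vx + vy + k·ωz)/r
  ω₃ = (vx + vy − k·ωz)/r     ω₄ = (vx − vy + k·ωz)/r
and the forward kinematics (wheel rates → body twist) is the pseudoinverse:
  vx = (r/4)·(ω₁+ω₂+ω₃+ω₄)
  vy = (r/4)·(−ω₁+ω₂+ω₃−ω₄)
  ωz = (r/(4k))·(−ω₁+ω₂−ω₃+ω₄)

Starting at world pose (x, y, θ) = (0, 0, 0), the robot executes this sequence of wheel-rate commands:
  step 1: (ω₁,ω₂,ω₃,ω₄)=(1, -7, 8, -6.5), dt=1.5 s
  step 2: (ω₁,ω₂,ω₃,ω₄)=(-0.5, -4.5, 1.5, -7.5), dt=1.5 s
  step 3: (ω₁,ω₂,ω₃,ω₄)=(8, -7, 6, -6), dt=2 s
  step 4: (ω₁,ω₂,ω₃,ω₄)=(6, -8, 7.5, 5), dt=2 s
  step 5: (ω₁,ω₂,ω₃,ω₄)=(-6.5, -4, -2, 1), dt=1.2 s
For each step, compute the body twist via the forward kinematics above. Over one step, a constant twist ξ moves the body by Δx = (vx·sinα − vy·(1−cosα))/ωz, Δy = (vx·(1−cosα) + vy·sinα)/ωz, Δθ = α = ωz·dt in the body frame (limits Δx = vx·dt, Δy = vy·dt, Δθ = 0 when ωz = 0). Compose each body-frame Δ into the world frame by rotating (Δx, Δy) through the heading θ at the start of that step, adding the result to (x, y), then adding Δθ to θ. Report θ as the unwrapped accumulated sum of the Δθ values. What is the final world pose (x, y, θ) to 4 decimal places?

(0.0112, 0.5006, -4.0500)

step 1: ξ=(vx,vy,ωz)=(-0.0450, 0.0650, -0.6818), dt=1.5 → body Δ=(-0.0107, 0.1130, -1.0227) → world pose (-0.0107, 0.1130, -1.0227)
step 2: ξ=(vx,vy,ωz)=(-0.1100, 0.0500, -0.3939), dt=1.5 → body Δ=(-0.1340, 0.1181, -0.5909) → world pose (0.0203, 0.2889, -1.6136)
step 3: ξ=(vx,vy,ωz)=(0.0100, -0.0300, -0.8182), dt=2.0 → body Δ=(-0.0269, -0.0496, -1.6364) → world pose (-0.0282, 0.3179, -3.2500)
step 4: ξ=(vx,vy,ωz)=(0.1050, -0.1150, -0.5000), dt=2.0 → body Δ=(0.0710, -0.2901, -1.0000) → world pose (-0.0673, 0.6139, -4.2500)
step 5: ξ=(vx,vy,ωz)=(-0.1150, -0.0050, 0.1667), dt=1.2 → body Δ=(-0.1365, -0.0197, 0.2000) → world pose (0.0112, 0.5006, -4.0500)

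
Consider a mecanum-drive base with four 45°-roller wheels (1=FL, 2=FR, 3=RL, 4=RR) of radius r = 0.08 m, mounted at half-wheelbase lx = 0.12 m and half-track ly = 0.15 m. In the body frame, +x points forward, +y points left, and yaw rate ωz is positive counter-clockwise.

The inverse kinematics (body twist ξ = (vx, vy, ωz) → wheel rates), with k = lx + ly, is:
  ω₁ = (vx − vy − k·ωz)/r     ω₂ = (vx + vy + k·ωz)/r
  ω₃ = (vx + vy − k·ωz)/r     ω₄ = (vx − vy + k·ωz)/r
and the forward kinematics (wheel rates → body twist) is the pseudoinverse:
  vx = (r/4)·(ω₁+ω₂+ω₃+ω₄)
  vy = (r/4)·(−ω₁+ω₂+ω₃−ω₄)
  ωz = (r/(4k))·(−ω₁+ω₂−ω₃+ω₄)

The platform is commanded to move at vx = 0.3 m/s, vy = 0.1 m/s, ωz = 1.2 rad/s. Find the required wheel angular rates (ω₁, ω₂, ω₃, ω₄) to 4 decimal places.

k = lx + ly = 0.12 + 0.15 = 0.2700;  k·ωz = 0.2700·1.2 = 0.3240
ω₁ (FL) = (vx − vy − k·ωz)/r = -0.1240/0.08 = -1.5500
ω₂ (FR) = (vx + vy + k·ωz)/r = 0.7240/0.08 = 9.0500
ω₃ (RL) = (vx + vy − k·ωz)/r = 0.0760/0.08 = 0.9500
ω₄ (RR) = (vx − vy + k·ωz)/r = 0.5240/0.08 = 6.5500

(-1.5500, 9.0500, 0.9500, 6.5500)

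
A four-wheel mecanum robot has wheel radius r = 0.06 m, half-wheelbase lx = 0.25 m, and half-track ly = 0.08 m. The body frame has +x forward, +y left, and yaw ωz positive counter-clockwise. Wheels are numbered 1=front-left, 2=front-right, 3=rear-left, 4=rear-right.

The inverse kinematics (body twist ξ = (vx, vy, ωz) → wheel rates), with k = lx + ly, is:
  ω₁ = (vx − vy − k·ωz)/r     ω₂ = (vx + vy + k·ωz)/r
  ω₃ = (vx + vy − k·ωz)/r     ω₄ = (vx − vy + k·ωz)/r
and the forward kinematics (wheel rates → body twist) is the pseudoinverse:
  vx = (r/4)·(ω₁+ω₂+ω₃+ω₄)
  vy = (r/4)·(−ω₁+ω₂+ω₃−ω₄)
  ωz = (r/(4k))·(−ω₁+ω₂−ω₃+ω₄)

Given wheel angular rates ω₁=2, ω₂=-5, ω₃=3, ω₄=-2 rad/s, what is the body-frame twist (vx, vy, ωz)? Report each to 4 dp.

(-0.0300, -0.0300, -0.5455)

k = lx + ly = 0.25 + 0.08 = 0.3300
ω₁+ω₂+ω₃+ω₄ = -2.0000  →  vx = (0.06/4)·-2.0000 = -0.0300
−ω₁+ω₂+ω₃−ω₄ = -2.0000  →  vy = (0.06/4)·-2.0000 = -0.0300
−ω₁+ω₂−ω₃+ω₄ = -12.0000  →  ωz = (0.06/1.3200)·-12.0000 = -0.5455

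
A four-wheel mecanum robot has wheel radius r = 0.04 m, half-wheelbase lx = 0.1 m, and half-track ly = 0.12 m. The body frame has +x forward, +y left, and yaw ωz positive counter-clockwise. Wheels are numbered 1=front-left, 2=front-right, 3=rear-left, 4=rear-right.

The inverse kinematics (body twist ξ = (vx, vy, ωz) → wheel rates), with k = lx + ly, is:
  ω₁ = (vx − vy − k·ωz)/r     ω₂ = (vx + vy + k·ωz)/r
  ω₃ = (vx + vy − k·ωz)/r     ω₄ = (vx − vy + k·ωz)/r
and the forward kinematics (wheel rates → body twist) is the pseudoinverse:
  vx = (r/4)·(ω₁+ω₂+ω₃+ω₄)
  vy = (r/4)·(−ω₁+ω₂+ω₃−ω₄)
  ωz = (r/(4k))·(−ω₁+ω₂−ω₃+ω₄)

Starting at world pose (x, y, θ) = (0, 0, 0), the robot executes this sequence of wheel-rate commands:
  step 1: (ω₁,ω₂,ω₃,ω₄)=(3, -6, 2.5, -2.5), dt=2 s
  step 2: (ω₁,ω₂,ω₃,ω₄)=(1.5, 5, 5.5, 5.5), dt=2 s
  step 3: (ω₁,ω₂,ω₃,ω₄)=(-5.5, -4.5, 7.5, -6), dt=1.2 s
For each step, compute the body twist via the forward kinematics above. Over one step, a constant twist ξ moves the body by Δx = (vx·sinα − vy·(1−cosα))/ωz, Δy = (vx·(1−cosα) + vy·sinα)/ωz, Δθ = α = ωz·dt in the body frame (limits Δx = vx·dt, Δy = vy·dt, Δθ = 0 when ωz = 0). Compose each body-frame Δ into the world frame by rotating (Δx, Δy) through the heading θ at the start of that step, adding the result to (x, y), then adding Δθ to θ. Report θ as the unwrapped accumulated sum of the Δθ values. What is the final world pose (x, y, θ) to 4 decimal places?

step 1: ξ=(vx,vy,ωz)=(-0.0300, -0.0400, -0.6364), dt=2.0 → body Δ=(-0.0895, -0.0268, -1.2727) → world pose (-0.0895, -0.0268, -1.2727)
step 2: ξ=(vx,vy,ωz)=(0.1750, 0.0350, 0.1591), dt=2.0 → body Δ=(0.3331, 0.1240, 0.3182) → world pose (0.1269, -0.3088, -0.9545)
step 3: ξ=(vx,vy,ωz)=(-0.0850, 0.1450, -0.5682), dt=1.2 → body Δ=(-0.0372, 0.1943, -0.6818) → world pose (0.2639, -0.1661, -1.6364)

(0.2639, -0.1661, -1.6364)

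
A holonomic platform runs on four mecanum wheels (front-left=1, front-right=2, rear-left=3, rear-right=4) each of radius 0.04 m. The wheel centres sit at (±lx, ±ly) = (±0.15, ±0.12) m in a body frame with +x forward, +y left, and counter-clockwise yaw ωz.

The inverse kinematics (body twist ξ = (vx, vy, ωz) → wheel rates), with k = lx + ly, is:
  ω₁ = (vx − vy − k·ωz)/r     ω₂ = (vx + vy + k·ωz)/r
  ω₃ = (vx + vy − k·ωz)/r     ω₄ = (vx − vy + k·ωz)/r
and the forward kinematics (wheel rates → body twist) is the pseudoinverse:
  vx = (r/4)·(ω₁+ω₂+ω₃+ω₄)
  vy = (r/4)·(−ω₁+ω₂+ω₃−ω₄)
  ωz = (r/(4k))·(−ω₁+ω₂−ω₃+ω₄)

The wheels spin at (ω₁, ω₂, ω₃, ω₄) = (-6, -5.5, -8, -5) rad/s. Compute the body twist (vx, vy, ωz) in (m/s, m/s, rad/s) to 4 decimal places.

k = lx + ly = 0.15 + 0.12 = 0.2700
ω₁+ω₂+ω₃+ω₄ = -24.5000  →  vx = (0.04/4)·-24.5000 = -0.2450
−ω₁+ω₂+ω₃−ω₄ = -2.5000  →  vy = (0.04/4)·-2.5000 = -0.0250
−ω₁+ω₂−ω₃+ω₄ = 3.5000  →  ωz = (0.04/1.0800)·3.5000 = 0.1296

(-0.2450, -0.0250, 0.1296)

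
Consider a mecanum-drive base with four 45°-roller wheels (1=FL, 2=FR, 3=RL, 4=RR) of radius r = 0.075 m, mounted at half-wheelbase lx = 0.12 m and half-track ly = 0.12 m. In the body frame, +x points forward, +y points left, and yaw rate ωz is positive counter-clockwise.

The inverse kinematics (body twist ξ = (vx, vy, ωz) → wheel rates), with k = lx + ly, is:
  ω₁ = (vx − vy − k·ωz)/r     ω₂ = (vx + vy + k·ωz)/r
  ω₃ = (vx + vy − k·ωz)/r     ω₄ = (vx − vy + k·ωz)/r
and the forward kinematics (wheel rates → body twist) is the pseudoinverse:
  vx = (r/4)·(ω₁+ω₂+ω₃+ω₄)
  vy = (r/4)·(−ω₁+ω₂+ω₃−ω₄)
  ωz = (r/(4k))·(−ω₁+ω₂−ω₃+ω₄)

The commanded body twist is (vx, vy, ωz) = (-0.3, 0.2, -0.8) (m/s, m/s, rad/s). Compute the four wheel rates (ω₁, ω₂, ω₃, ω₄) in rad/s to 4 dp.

k = lx + ly = 0.12 + 0.12 = 0.2400;  k·ωz = 0.2400·-0.8 = -0.1920
ω₁ (FL) = (vx − vy − k·ωz)/r = -0.3080/0.075 = -4.1067
ω₂ (FR) = (vx + vy + k·ωz)/r = -0.2920/0.075 = -3.8933
ω₃ (RL) = (vx + vy − k·ωz)/r = 0.0920/0.075 = 1.2267
ω₄ (RR) = (vx − vy + k·ωz)/r = -0.6920/0.075 = -9.2267

(-4.1067, -3.8933, 1.2267, -9.2267)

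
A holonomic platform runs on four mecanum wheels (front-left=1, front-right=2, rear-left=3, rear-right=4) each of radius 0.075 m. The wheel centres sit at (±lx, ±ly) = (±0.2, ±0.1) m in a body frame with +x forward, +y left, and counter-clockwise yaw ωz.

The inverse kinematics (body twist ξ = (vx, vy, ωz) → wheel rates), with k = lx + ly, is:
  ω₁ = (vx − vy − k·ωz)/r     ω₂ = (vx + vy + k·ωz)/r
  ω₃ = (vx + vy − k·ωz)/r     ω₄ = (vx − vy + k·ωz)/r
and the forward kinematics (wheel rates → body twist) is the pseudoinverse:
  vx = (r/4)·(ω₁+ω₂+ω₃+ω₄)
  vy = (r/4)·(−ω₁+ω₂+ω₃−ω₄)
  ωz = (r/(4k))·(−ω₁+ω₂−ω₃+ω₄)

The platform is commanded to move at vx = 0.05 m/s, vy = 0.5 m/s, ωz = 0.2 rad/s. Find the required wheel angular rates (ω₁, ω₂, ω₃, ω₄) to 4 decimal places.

(-6.8000, 8.1333, 6.5333, -5.2000)

k = lx + ly = 0.2 + 0.1 = 0.3000;  k·ωz = 0.3000·0.2 = 0.0600
ω₁ (FL) = (vx − vy − k·ωz)/r = -0.5100/0.075 = -6.8000
ω₂ (FR) = (vx + vy + k·ωz)/r = 0.6100/0.075 = 8.1333
ω₃ (RL) = (vx + vy − k·ωz)/r = 0.4900/0.075 = 6.5333
ω₄ (RR) = (vx − vy + k·ωz)/r = -0.3900/0.075 = -5.2000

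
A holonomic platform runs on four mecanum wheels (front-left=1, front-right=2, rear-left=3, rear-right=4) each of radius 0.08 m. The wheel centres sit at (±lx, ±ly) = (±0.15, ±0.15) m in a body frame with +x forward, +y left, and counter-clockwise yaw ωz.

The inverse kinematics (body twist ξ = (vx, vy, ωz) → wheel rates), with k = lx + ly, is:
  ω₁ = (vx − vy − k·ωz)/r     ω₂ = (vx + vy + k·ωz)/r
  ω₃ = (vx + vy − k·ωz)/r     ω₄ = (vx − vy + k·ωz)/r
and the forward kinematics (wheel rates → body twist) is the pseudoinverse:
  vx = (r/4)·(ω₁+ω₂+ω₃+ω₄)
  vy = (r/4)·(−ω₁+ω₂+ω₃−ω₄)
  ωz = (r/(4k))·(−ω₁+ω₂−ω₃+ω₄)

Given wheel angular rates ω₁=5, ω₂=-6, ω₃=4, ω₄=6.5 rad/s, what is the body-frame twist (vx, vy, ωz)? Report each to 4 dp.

k = lx + ly = 0.15 + 0.15 = 0.3000
ω₁+ω₂+ω₃+ω₄ = 9.5000  →  vx = (0.08/4)·9.5000 = 0.1900
−ω₁+ω₂+ω₃−ω₄ = -13.5000  →  vy = (0.08/4)·-13.5000 = -0.2700
−ω₁+ω₂−ω₃+ω₄ = -8.5000  →  ωz = (0.08/1.2000)·-8.5000 = -0.5667

(0.1900, -0.2700, -0.5667)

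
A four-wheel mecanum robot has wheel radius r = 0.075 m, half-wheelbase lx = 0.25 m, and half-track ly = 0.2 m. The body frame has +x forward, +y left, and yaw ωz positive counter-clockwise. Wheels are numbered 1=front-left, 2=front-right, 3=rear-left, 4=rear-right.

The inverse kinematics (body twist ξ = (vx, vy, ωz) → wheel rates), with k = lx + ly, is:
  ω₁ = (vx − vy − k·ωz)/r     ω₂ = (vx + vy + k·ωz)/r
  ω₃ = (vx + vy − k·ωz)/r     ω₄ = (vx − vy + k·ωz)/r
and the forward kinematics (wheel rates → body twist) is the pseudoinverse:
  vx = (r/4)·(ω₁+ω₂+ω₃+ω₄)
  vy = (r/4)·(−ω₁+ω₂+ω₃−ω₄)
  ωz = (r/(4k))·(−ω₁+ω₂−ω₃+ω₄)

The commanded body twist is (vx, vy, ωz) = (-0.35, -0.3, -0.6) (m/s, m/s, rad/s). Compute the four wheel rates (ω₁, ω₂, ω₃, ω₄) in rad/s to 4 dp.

(2.9333, -12.2667, -5.0667, -4.2667)

k = lx + ly = 0.25 + 0.2 = 0.4500;  k·ωz = 0.4500·-0.6 = -0.2700
ω₁ (FL) = (vx − vy − k·ωz)/r = 0.2200/0.075 = 2.9333
ω₂ (FR) = (vx + vy + k·ωz)/r = -0.9200/0.075 = -12.2667
ω₃ (RL) = (vx + vy − k·ωz)/r = -0.3800/0.075 = -5.0667
ω₄ (RR) = (vx − vy + k·ωz)/r = -0.3200/0.075 = -4.2667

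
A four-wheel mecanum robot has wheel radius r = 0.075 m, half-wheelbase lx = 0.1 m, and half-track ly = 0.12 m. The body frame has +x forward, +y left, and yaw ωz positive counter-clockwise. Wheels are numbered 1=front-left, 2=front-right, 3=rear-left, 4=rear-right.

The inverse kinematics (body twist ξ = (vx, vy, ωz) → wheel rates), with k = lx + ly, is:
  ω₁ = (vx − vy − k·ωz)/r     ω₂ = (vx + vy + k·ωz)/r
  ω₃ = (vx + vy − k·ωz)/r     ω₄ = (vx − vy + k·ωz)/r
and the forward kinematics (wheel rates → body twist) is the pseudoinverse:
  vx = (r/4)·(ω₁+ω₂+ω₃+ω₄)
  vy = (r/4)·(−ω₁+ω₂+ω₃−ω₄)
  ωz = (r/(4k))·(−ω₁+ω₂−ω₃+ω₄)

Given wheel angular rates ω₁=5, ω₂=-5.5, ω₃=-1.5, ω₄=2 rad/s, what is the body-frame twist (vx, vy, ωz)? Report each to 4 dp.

(0.0000, -0.2625, -0.5966)

k = lx + ly = 0.1 + 0.12 = 0.2200
ω₁+ω₂+ω₃+ω₄ = 0.0000  →  vx = (0.075/4)·0.0000 = 0.0000
−ω₁+ω₂+ω₃−ω₄ = -14.0000  →  vy = (0.075/4)·-14.0000 = -0.2625
−ω₁+ω₂−ω₃+ω₄ = -7.0000  →  ωz = (0.075/0.8800)·-7.0000 = -0.5966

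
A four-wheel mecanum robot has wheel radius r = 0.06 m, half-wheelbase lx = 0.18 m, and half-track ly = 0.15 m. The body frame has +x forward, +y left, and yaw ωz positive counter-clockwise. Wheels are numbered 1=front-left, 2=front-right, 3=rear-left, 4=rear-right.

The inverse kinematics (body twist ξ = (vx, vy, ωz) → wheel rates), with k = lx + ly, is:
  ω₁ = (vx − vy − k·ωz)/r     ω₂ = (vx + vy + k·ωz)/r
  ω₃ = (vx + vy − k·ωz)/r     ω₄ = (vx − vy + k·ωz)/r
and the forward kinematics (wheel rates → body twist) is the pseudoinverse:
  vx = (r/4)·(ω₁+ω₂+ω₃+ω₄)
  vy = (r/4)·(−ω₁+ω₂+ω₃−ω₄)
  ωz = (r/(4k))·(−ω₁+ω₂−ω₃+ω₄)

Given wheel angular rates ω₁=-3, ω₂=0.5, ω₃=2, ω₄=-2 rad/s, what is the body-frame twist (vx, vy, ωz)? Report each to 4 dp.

k = lx + ly = 0.18 + 0.15 = 0.3300
ω₁+ω₂+ω₃+ω₄ = -2.5000  →  vx = (0.06/4)·-2.5000 = -0.0375
−ω₁+ω₂+ω₃−ω₄ = 7.5000  →  vy = (0.06/4)·7.5000 = 0.1125
−ω₁+ω₂−ω₃+ω₄ = -0.5000  →  ωz = (0.06/1.3200)·-0.5000 = -0.0227

(-0.0375, 0.1125, -0.0227)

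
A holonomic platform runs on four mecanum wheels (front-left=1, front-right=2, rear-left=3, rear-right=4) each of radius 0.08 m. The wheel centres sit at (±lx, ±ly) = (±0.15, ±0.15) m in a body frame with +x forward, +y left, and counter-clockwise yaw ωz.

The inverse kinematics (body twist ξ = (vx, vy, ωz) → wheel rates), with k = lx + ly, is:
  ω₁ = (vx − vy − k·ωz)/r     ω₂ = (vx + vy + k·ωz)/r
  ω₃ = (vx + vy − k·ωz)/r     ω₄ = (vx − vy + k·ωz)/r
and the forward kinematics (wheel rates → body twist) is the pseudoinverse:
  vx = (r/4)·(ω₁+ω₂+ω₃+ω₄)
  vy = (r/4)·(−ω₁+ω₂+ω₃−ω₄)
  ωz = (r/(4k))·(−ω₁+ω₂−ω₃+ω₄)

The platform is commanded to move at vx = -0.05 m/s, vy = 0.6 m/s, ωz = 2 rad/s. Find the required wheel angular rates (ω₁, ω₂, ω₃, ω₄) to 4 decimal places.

k = lx + ly = 0.15 + 0.15 = 0.3000;  k·ωz = 0.3000·2 = 0.6000
ω₁ (FL) = (vx − vy − k·ωz)/r = -1.2500/0.08 = -15.6250
ω₂ (FR) = (vx + vy + k·ωz)/r = 1.1500/0.08 = 14.3750
ω₃ (RL) = (vx + vy − k·ωz)/r = -0.0500/0.08 = -0.6250
ω₄ (RR) = (vx − vy + k·ωz)/r = -0.0500/0.08 = -0.6250

(-15.6250, 14.3750, -0.6250, -0.6250)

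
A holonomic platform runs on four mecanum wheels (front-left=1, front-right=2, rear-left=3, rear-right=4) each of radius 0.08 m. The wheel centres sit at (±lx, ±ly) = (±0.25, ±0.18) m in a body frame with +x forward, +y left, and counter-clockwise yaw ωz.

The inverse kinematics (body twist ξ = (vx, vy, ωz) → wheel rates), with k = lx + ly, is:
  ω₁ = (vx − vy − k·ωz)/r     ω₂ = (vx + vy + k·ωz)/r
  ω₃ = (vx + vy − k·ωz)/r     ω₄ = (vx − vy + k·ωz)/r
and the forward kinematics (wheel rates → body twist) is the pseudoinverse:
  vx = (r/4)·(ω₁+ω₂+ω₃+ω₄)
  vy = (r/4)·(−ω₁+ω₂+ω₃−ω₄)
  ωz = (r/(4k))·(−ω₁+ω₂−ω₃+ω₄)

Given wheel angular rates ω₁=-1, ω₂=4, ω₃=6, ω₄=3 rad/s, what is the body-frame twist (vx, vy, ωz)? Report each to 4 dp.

(0.2400, 0.1600, 0.0930)

k = lx + ly = 0.25 + 0.18 = 0.4300
ω₁+ω₂+ω₃+ω₄ = 12.0000  →  vx = (0.08/4)·12.0000 = 0.2400
−ω₁+ω₂+ω₃−ω₄ = 8.0000  →  vy = (0.08/4)·8.0000 = 0.1600
−ω₁+ω₂−ω₃+ω₄ = 2.0000  →  ωz = (0.08/1.7200)·2.0000 = 0.0930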